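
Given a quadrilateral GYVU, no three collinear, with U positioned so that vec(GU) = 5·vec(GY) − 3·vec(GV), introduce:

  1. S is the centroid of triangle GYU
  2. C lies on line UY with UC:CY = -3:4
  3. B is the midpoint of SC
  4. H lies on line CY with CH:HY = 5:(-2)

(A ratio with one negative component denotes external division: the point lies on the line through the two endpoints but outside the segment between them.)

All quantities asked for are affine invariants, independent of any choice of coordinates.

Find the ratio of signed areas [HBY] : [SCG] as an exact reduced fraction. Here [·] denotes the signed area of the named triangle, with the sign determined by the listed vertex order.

Set G = (0, 0), Y = (1, 0), V = (0, 1), U = (5, -3); any affine frame gives the same invariant.
1. S is the centroid of triangle GYU ⇒ S = (2, -1)
2. C lies on line UY with UC:CY = -3:4 ⇒ C = (17, -12)
3. B is the midpoint of SC ⇒ B = (19/2, -13/2)
4. H lies on line CY with CH:HY = 5:(-2) ⇒ H = (-29/3, 8)
2·[HBY] = 4/3, 2·[SCG] = -7
[HBY]:[SCG] = 4/3:-7 = -4/21

[HBY]:[SCG] = -4/21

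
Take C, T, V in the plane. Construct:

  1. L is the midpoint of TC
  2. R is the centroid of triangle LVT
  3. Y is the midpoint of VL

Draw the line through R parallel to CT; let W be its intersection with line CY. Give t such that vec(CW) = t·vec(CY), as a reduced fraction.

Set C = (0, 0), T = (1, 0), V = (0, 1); any affine frame gives the same invariant.
1. L is the midpoint of TC ⇒ L = (1/2, 0)
2. R is the centroid of triangle LVT ⇒ R = (1/2, 1/3)
3. Y is the midpoint of VL ⇒ Y = (1/4, 1/2)
through R parallel to CT: direction (1, 0); meets CY at W = (1/6, 1/3)
W = C + t·(Y−C) with t = 2/3

t = 2/3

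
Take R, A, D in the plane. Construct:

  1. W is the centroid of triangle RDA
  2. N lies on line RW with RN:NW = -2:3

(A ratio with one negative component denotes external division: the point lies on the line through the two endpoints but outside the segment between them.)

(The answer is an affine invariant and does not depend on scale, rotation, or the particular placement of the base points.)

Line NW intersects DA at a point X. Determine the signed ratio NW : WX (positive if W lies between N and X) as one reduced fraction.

Work in coordinates with R = (0, 0), A = (1, 0), D = (0, 1).
1. W is the centroid of triangle RDA ⇒ W = (1/3, 1/3)
2. N lies on line RW with RN:NW = -2:3 ⇒ N = (-2/3, -2/3)
line NW meets DA at X = (1/2, 1/2)
W = N + t·(X−N) with t = 6/7, so NW:WX = 6/7:1/7

NW:WX = 6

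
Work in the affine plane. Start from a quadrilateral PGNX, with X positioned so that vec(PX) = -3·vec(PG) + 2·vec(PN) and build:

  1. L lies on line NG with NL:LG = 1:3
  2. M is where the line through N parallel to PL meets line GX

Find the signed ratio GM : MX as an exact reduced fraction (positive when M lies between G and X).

Choose coordinates P = (0, 0), G = (1, 0), N = (0, 1), X = (-3, 2).
1. L lies on line NG with NL:LG = 1:3 ⇒ L = (1/4, 3/4)
2. M is where the line through N parallel to PL meets line GX ⇒ M = (-1/7, 4/7)
M = G + t·(X−G) with t = 2/7, so GM:MX = t:(1−t) = 2/7:5/7

GM:MX = 2/5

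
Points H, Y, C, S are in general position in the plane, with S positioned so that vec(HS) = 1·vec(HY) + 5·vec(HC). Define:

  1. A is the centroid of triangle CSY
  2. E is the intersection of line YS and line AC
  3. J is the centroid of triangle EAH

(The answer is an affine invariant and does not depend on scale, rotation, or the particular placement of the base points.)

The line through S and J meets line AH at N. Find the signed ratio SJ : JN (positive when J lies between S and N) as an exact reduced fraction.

SJ:JN = -13

Work in coordinates with H = (0, 0), Y = (1, 0), C = (0, 1), S = (1, 5).
1. A is the centroid of triangle CSY ⇒ A = (2/3, 2)
2. E is the intersection of line YS and line AC ⇒ E = (1, 5/2)
3. J is the centroid of triangle EAH ⇒ J = (5/9, 3/2)
line SJ meets AH at N = (23/39, 23/13)
J = S + t·(N−S) with t = 13/12, so SJ:JN = 13/12:-1/12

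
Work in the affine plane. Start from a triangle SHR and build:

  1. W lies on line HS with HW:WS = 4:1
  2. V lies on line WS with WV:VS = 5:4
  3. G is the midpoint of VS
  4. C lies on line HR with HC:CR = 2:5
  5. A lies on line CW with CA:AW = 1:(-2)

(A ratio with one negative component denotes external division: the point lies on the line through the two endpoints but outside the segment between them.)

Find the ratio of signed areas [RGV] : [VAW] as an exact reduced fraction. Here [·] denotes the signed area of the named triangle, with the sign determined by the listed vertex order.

[RGV]:[VAW] = -7/10

Choose coordinates S = (0, 0), H = (1, 0), R = (0, 1).
1. W lies on line HS with HW:WS = 4:1 ⇒ W = (1/5, 0)
2. V lies on line WS with WV:VS = 5:4 ⇒ V = (4/45, 0)
3. G is the midpoint of VS ⇒ G = (2/45, 0)
4. C lies on line HR with HC:CR = 2:5 ⇒ C = (5/7, 2/7)
5. A lies on line CW with CA:AW = 1:(-2) ⇒ A = (43/35, 4/7)
2·[RGV] = 2/45, 2·[VAW] = -4/63
[RGV]:[VAW] = 2/45:-4/63 = -7/10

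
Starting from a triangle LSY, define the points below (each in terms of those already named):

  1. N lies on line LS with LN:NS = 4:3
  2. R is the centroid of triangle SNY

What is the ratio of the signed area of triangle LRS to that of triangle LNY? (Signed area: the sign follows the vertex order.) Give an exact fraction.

Set L = (0, 0), S = (1, 0), Y = (0, 1); any affine frame gives the same invariant.
1. N lies on line LS with LN:NS = 4:3 ⇒ N = (4/7, 0)
2. R is the centroid of triangle SNY ⇒ R = (11/21, 1/3)
2·[LRS] = -1/3, 2·[LNY] = 4/7
[LRS]:[LNY] = -1/3:4/7 = -7/12

[LRS]:[LNY] = -7/12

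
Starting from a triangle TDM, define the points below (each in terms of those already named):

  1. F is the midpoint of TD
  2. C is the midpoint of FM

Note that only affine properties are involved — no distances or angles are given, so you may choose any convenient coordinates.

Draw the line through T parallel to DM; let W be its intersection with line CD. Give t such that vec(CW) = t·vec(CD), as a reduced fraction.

t = -3

Assign T = (0, 0), D = (1, 0), M = (0, 1) — the answer is frame-independent, so this choice is without loss of generality.
1. F is the midpoint of TD ⇒ F = (1/2, 0)
2. C is the midpoint of FM ⇒ C = (1/4, 1/2)
through T parallel to DM: direction (-1, 1); meets CD at W = (-2, 2)
W = C + t·(D−C) with t = -3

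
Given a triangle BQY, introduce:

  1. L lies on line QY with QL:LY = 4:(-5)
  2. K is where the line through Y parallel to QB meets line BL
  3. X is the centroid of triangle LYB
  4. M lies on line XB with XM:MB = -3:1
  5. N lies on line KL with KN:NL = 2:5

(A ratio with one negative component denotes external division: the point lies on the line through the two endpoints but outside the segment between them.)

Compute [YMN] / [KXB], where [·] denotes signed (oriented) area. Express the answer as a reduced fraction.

Assign B = (0, 0), Q = (1, 0), Y = (0, 1) — the answer is frame-independent, so this choice is without loss of generality.
1. L lies on line QY with QL:LY = 4:(-5) ⇒ L = (5, -4)
2. K is where the line through Y parallel to QB meets line BL ⇒ K = (-5/4, 1)
3. X is the centroid of triangle LYB ⇒ X = (5/3, -1)
4. M lies on line XB with XM:MB = -3:1 ⇒ M = (-5/6, 1/2)
5. N lies on line KL with KN:NL = 2:5 ⇒ N = (15/28, -3/7)
2·[YMN] = 35/24, 2·[KXB] = -5/12
[YMN]:[KXB] = 35/24:-5/12 = -7/2

[YMN]:[KXB] = -7/2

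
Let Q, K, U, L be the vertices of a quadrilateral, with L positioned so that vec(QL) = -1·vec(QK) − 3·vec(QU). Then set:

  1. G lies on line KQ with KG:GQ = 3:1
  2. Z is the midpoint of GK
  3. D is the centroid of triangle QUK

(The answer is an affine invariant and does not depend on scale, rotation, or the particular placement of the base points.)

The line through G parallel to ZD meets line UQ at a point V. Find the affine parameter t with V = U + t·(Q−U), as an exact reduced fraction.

t = 5/7

Assign Q = (0, 0), K = (1, 0), U = (0, 1), L = (-1, -3) — the answer is frame-independent, so this choice is without loss of generality.
1. G lies on line KQ with KG:GQ = 3:1 ⇒ G = (1/4, 0)
2. Z is the midpoint of GK ⇒ Z = (5/8, 0)
3. D is the centroid of triangle QUK ⇒ D = (1/3, 1/3)
through G parallel to ZD: direction (-7/24, 1/3); meets UQ at V = (0, 2/7)
V = U + t·(Q−U) with t = 5/7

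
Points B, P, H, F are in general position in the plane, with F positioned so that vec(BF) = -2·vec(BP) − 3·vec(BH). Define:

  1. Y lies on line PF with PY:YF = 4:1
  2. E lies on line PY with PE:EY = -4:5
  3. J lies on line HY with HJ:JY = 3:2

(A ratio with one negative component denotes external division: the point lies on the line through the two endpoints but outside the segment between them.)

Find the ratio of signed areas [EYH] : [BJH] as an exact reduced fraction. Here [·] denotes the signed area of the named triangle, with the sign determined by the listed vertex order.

[EYH]:[BJH] = 200/7

Set B = (0, 0), P = (1, 0), H = (0, 1), F = (-2, -3); any affine frame gives the same invariant.
1. Y lies on line PF with PY:YF = 4:1 ⇒ Y = (-7/5, -12/5)
2. E lies on line PY with PE:EY = -4:5 ⇒ E = (53/5, 48/5)
3. J lies on line HY with HJ:JY = 3:2 ⇒ J = (-21/25, -26/25)
2·[EYH] = -24, 2·[BJH] = -21/25
[EYH]:[BJH] = -24:-21/25 = 200/7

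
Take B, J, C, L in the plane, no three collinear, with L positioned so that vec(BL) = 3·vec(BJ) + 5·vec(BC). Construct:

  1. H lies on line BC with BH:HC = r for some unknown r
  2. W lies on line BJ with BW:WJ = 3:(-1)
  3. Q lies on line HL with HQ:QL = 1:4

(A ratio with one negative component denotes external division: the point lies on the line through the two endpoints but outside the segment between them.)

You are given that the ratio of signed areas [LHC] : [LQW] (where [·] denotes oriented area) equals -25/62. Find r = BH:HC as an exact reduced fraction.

Assign B = (0, 0), J = (1, 0), C = (0, 1), L = (3, 5) — the answer is frame-independent, so this choice is without loss of generality.
1. With BH:HC = r, write λ = r/(r+1) so H = B + λ·(C−B); H is affine-linear in λ
2. W lies on line BJ with BW:WJ = 3:(-1) ⇒ W = (3/2, 0)
3. Q lies on line HL with HQ:QL = 1:4 ⇒ Q is an affine combination of earlier points and hence also affine-linear in λ
Every point depending on H is an affine combination of H and λ-independent points, so each such coordinate is linear in λ; the λ² term in each signed area is a multiple of (C−B)×(C−B) = 0, so 2·[LHC] and 2·[LQW] are each linear in λ. Evaluating at λ=0 and λ=1:
  2·[LHC] = 3·λ − 3,   2·[LQW] = 6/5·λ + 6
So [LHC]:[LQW] = (3·λ − 3) / (6/5·λ + 6). Setting this equal to -25/62:
  3·λ − 3 = -25/62·(6/5·λ + 6)  ⇒  λ = 1/6
Then r = λ/(1−λ) = (1/6)/(5/6) = 1/5. Check: with r = 1/5, H = (0, 1/6) and [LHC]:[LQW] = -25/62 as required.

r = 1/5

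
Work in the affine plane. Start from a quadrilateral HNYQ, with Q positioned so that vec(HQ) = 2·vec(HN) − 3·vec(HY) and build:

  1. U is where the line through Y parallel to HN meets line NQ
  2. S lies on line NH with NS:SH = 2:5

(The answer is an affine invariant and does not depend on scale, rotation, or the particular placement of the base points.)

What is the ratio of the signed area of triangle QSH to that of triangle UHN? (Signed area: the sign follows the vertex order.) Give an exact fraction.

[QSH]:[UHN] = 15/7

Assign H = (0, 0), N = (1, 0), Y = (0, 1), Q = (2, -3) — the answer is frame-independent, so this choice is without loss of generality.
1. U is where the line through Y parallel to HN meets line NQ ⇒ U = (2/3, 1)
2. S lies on line NH with NS:SH = 2:5 ⇒ S = (5/7, 0)
2·[QSH] = 15/7, 2·[UHN] = 1
[QSH]:[UHN] = 15/7:1 = 15/7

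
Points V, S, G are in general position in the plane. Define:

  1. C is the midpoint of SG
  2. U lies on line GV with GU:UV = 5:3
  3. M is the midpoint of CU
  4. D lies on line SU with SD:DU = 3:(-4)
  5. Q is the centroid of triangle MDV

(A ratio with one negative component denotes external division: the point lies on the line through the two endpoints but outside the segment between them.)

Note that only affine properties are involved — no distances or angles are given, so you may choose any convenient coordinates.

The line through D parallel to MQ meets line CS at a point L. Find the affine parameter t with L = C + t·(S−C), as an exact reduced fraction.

t = -7/4

Choose coordinates V = (0, 0), S = (1, 0), G = (0, 1).
1. C is the midpoint of SG ⇒ C = (1/2, 1/2)
2. U lies on line GV with GU:UV = 5:3 ⇒ U = (0, 3/8)
3. M is the midpoint of CU ⇒ M = (1/4, 7/16)
4. D lies on line SU with SD:DU = 3:(-4) ⇒ D = (4, -9/8)
5. Q is the centroid of triangle MDV ⇒ Q = (17/12, -11/48)
through D parallel to MQ: direction (7/6, -2/3); meets CS at L = (-3/8, 11/8)
L = C + t·(S−C) with t = -7/4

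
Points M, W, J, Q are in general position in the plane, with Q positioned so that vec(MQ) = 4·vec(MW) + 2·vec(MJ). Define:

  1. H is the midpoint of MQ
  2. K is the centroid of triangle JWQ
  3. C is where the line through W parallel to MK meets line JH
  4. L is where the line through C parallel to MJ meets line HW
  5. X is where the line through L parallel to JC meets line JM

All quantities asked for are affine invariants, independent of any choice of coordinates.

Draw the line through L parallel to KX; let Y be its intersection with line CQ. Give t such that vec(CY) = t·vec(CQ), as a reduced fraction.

t = 10/23

Assign M = (0, 0), W = (1, 0), J = (0, 1), Q = (4, 2) — the answer is frame-independent, so this choice is without loss of generality.
1. H is the midpoint of MQ ⇒ H = (2, 1)
2. K is the centroid of triangle JWQ ⇒ K = (5/3, 1)
3. C is where the line through W parallel to MK meets line JH ⇒ C = (8/3, 1)
4. L is where the line through C parallel to MJ meets line HW ⇒ L = (8/3, 5/3)
5. X is where the line through L parallel to JC meets line JM ⇒ X = (0, 5/3)
through L parallel to KX: direction (-5/3, 2/3); meets CQ at Y = (224/69, 33/23)
Y = C + t·(Q−C) with t = 10/23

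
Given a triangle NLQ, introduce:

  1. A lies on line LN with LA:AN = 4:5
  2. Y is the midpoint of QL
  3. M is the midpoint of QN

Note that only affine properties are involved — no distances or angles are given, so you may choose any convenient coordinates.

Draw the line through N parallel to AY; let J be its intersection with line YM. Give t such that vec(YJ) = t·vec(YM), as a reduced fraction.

t = 10/9

Work in coordinates with N = (0, 0), L = (1, 0), Q = (0, 1).
1. A lies on line LN with LA:AN = 4:5 ⇒ A = (5/9, 0)
2. Y is the midpoint of QL ⇒ Y = (1/2, 1/2)
3. M is the midpoint of QN ⇒ M = (0, 1/2)
through N parallel to AY: direction (-1/18, 1/2); meets YM at J = (-1/18, 1/2)
J = Y + t·(M−Y) with t = 10/9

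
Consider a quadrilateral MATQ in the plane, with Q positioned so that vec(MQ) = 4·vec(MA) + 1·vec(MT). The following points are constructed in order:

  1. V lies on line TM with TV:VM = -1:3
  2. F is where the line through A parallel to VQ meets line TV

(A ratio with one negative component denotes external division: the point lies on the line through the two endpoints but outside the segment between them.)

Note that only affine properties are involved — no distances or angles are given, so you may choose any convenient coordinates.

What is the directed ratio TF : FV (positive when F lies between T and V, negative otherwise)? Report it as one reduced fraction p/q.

Set M = (0, 0), A = (1, 0), T = (0, 1), Q = (4, 1); any affine frame gives the same invariant.
1. V lies on line TM with TV:VM = -1:3 ⇒ V = (0, 3/2)
2. F is where the line through A parallel to VQ meets line TV ⇒ F = (0, 1/8)
F = T + t·(V−T) with t = -7/4, so TF:FV = t:(1−t) = -7/4:11/4

TF:FV = -7/11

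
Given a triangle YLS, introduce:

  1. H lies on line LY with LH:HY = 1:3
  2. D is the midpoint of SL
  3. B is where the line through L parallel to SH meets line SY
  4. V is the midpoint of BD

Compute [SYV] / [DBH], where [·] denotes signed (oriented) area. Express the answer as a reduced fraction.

Set Y = (0, 0), L = (1, 0), S = (0, 1); any affine frame gives the same invariant.
1. H lies on line LY with LH:HY = 1:3 ⇒ H = (3/4, 0)
2. D is the midpoint of SL ⇒ D = (1/2, 1/2)
3. B is where the line through L parallel to SH meets line SY ⇒ B = (0, 4/3)
4. V is the midpoint of BD ⇒ V = (1/4, 11/12)
2·[SYV] = 1/4, 2·[DBH] = 1/24
[SYV]:[DBH] = 1/4:1/24 = 6

[SYV]:[DBH] = 6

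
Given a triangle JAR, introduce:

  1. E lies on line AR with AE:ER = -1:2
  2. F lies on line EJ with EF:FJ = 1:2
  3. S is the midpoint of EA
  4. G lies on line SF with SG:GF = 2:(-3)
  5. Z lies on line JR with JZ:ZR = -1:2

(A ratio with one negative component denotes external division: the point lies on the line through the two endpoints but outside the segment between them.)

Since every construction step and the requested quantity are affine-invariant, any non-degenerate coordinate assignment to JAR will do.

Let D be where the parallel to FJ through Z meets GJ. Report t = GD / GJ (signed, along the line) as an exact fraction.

t = 7/3

Set J = (0, 0), A = (1, 0), R = (0, 1); any affine frame gives the same invariant.
1. E lies on line AR with AE:ER = -1:2 ⇒ E = (2, -1)
2. F lies on line EJ with EF:FJ = 1:2 ⇒ F = (4/3, -2/3)
3. S is the midpoint of EA ⇒ S = (3/2, -1/2)
4. G lies on line SF with SG:GF = 2:(-3) ⇒ G = (11/6, -1/6)
5. Z lies on line JR with JZ:ZR = -1:2 ⇒ Z = (0, -1)
through Z parallel to FJ: direction (-4/3, 2/3); meets GJ at D = (-22/9, 2/9)
D = G + t·(J−G) with t = 7/3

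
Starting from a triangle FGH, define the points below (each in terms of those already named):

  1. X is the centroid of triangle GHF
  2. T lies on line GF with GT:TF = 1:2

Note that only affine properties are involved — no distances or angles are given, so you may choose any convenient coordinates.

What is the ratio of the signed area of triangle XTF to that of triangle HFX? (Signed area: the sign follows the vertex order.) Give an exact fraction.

Set F = (0, 0), G = (1, 0), H = (0, 1); any affine frame gives the same invariant.
1. X is the centroid of triangle GHF ⇒ X = (1/3, 1/3)
2. T lies on line GF with GT:TF = 1:2 ⇒ T = (2/3, 0)
2·[XTF] = -2/9, 2·[HFX] = 1/3
[XTF]:[HFX] = -2/9:1/3 = -2/3

[XTF]:[HFX] = -2/3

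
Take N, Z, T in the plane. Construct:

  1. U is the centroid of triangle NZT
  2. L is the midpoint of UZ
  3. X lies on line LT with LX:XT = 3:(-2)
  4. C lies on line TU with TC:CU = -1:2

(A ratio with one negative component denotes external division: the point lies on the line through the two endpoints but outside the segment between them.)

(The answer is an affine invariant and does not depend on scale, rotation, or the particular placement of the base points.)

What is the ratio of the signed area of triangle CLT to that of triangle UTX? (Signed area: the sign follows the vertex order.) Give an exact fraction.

Set N = (0, 0), Z = (1, 0), T = (0, 1); any affine frame gives the same invariant.
1. U is the centroid of triangle NZT ⇒ U = (1/3, 1/3)
2. L is the midpoint of UZ ⇒ L = (2/3, 1/6)
3. X lies on line LT with LX:XT = 3:(-2) ⇒ X = (-4/3, 8/3)
4. C lies on line TU with TC:CU = -1:2 ⇒ C = (-1/3, 5/3)
2·[CLT] = -1/6, 2·[UTX] = 1/3
[CLT]:[UTX] = -1/6:1/3 = -1/2

[CLT]:[UTX] = -1/2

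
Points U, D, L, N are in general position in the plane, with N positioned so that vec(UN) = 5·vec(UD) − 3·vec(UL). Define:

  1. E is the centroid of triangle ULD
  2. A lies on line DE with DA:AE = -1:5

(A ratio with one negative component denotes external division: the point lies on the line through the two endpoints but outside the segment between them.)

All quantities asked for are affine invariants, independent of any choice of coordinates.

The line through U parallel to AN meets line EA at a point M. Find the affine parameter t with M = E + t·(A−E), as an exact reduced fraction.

Choose coordinates U = (0, 0), D = (1, 0), L = (0, 1), N = (5, -3).
1. E is the centroid of triangle ULD ⇒ E = (1/3, 1/3)
2. A lies on line DE with DA:AE = -1:5 ⇒ A = (7/6, -1/12)
through U parallel to AN: direction (23/6, -35/12); meets EA at M = (-23/12, 35/24)
M = E + t·(A−E) with t = -27/10

t = -27/10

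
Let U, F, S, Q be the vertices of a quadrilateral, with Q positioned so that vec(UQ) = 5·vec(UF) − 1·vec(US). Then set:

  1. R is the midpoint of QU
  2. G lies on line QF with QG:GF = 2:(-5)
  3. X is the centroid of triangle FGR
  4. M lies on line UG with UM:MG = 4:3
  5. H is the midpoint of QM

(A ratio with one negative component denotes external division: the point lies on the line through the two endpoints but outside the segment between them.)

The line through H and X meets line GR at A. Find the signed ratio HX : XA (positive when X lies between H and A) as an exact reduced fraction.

Work in coordinates with U = (0, 0), F = (1, 0), S = (0, 1), Q = (5, -1).
1. R is the midpoint of QU ⇒ R = (5/2, -1/2)
2. G lies on line QF with QG:GF = 2:(-5) ⇒ G = (23/3, -5/3)
3. X is the centroid of triangle FGR ⇒ X = (67/18, -13/18)
4. M lies on line UG with UM:MG = 4:3 ⇒ M = (92/21, -20/21)
5. H is the midpoint of QM ⇒ H = (197/42, -41/42)
line HX meets GR at A = (239/46, -51/46)
X = H + t·(A−H) with t = -23/12, so HX:XA = -23/12:35/12

HX:XA = -23/35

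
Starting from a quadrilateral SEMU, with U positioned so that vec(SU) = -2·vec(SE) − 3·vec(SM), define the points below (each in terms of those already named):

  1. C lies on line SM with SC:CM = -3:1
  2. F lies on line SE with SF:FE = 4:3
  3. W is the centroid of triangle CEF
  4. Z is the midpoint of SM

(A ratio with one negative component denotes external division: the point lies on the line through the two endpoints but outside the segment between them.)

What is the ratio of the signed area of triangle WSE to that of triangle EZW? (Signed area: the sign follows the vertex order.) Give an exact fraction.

Work in coordinates with S = (0, 0), E = (1, 0), M = (0, 1), U = (-2, -3).
1. C lies on line SM with SC:CM = -3:1 ⇒ C = (0, 3/2)
2. F lies on line SE with SF:FE = 4:3 ⇒ F = (4/7, 0)
3. W is the centroid of triangle CEF ⇒ W = (11/21, 1/2)
4. Z is the midpoint of SM ⇒ Z = (0, 1/2)
2·[WSE] = 1/2, 2·[EZW] = -11/42
[WSE]:[EZW] = 1/2:-11/42 = -21/11

[WSE]:[EZW] = -21/11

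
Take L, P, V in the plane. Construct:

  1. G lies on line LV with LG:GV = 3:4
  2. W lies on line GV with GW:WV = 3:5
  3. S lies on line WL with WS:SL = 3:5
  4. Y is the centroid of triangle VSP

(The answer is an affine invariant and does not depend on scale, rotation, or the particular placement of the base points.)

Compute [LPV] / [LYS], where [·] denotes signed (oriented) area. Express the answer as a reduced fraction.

Assign L = (0, 0), P = (1, 0), V = (0, 1) — the answer is frame-independent, so this choice is without loss of generality.
1. G lies on line LV with LG:GV = 3:4 ⇒ G = (0, 3/7)
2. W lies on line GV with GW:WV = 3:5 ⇒ W = (0, 9/14)
3. S lies on line WL with WS:SL = 3:5 ⇒ S = (0, 45/112)
4. Y is the centroid of triangle VSP ⇒ Y = (1/3, 157/336)
2·[LPV] = 1, 2·[LYS] = 15/112
[LPV]:[LYS] = 1:15/112 = 112/15

[LPV]:[LYS] = 112/15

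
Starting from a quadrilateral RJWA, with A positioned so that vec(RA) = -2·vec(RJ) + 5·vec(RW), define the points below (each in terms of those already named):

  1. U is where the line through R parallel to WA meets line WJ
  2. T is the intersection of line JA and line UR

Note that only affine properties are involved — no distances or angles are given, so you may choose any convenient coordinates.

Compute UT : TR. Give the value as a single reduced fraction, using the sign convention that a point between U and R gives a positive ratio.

UT:TR = -4/5

Work in coordinates with R = (0, 0), J = (1, 0), W = (0, 1), A = (-2, 5).
1. U is where the line through R parallel to WA meets line WJ ⇒ U = (-1, 2)
2. T is the intersection of line JA and line UR ⇒ T = (-5, 10)
T = U + t·(R−U) with t = -4, so UT:TR = t:(1−t) = -4:5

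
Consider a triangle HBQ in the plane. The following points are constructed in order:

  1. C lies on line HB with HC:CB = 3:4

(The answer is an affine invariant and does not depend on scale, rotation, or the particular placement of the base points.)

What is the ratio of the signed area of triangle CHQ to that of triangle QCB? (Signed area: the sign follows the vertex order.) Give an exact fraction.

Choose coordinates H = (0, 0), B = (1, 0), Q = (0, 1).
1. C lies on line HB with HC:CB = 3:4 ⇒ C = (3/7, 0)
2·[CHQ] = -3/7, 2·[QCB] = 4/7
[CHQ]:[QCB] = -3/7:4/7 = -3/4

[CHQ]:[QCB] = -3/4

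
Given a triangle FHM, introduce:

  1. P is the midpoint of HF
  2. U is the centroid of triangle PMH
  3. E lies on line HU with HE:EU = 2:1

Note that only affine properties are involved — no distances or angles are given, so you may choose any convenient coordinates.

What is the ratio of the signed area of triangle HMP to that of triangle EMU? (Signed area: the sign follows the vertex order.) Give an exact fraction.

Work in coordinates with F = (0, 0), H = (1, 0), M = (0, 1).
1. P is the midpoint of HF ⇒ P = (1/2, 0)
2. U is the centroid of triangle PMH ⇒ U = (1/2, 1/3)
3. E lies on line HU with HE:EU = 2:1 ⇒ E = (2/3, 2/9)
2·[HMP] = 1/2, 2·[EMU] = 1/18
[HMP]:[EMU] = 1/2:1/18 = 9

[HMP]:[EMU] = 9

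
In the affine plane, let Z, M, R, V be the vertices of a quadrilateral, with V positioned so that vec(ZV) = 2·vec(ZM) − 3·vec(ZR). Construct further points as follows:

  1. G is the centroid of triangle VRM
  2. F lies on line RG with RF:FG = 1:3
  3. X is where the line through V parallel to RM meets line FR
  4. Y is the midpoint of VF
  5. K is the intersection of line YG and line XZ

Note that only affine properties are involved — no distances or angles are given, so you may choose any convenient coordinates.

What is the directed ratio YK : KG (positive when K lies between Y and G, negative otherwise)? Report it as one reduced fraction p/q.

Set Z = (0, 0), M = (1, 0), R = (0, 1), V = (2, -3); any affine frame gives the same invariant.
1. G is the centroid of triangle VRM ⇒ G = (1, -2/3)
2. F lies on line RG with RF:FG = 1:3 ⇒ F = (1/4, 7/12)
3. X is where the line through V parallel to RM meets line FR ⇒ X = (3, -4)
4. Y is the midpoint of VF ⇒ Y = (9/8, -29/24)
5. K is the intersection of line YG and line XZ ⇒ K = (11/9, -44/27)
K = Y + t·(G−Y) with t = -7/9, so YK:KG = t:(1−t) = -7/9:16/9

YK:KG = -7/16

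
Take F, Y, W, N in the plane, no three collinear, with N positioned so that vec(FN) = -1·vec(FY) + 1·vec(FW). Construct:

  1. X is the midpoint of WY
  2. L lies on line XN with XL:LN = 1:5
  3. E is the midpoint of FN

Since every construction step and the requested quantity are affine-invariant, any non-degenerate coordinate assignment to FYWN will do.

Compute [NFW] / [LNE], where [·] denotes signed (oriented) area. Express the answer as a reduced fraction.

[NFW]:[LNE] = 12/5

Work in coordinates with F = (0, 0), Y = (1, 0), W = (0, 1), N = (-1, 1).
1. X is the midpoint of WY ⇒ X = (1/2, 1/2)
2. L lies on line XN with XL:LN = 1:5 ⇒ L = (1/4, 7/12)
3. E is the midpoint of FN ⇒ E = (-1/2, 1/2)
2·[NFW] = 1, 2·[LNE] = 5/12
[NFW]:[LNE] = 1:5/12 = 12/5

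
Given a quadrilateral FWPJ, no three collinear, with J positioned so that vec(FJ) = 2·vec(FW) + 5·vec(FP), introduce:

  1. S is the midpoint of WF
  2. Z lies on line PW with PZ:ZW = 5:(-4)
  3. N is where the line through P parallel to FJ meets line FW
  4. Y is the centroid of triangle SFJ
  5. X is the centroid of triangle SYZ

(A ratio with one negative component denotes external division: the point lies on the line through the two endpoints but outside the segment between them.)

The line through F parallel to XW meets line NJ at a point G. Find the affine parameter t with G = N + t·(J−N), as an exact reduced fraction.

t = 7/167

Choose coordinates F = (0, 0), W = (1, 0), P = (0, 1), J = (2, 5).
1. S is the midpoint of WF ⇒ S = (1/2, 0)
2. Z lies on line PW with PZ:ZW = 5:(-4) ⇒ Z = (5, -4)
3. N is where the line through P parallel to FJ meets line FW ⇒ N = (-2/5, 0)
4. Y is the centroid of triangle SFJ ⇒ Y = (5/6, 5/3)
5. X is the centroid of triangle SYZ ⇒ X = (19/9, -7/9)
through F parallel to XW: direction (-10/9, 7/9); meets NJ at G = (-50/167, 35/167)
G = N + t·(J−N) with t = 7/167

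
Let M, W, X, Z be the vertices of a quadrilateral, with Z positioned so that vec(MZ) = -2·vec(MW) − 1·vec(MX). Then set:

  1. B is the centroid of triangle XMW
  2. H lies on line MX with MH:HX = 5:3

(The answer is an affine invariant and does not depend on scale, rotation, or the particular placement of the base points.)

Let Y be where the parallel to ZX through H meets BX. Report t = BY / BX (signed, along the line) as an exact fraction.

Work in coordinates with M = (0, 0), W = (1, 0), X = (0, 1), Z = (-2, -1).
1. B is the centroid of triangle XMW ⇒ B = (1/3, 1/3)
2. H lies on line MX with MH:HX = 5:3 ⇒ H = (0, 5/8)
through H parallel to ZX: direction (2, 2); meets BX at Y = (1/8, 3/4)
Y = B + t·(X−B) with t = 5/8

t = 5/8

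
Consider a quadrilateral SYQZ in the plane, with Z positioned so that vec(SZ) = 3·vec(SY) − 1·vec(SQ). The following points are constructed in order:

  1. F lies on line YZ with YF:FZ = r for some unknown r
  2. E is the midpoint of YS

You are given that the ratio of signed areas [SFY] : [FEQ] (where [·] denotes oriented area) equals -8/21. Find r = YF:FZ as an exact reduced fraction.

r = 4/5

Work in coordinates with S = (0, 0), Y = (1, 0), Q = (0, 1), Z = (3, -1).
1. With YF:FZ = r, write λ = r/(r+1) so F = Y + λ·(Z−Y); F is affine-linear in λ
2. E is the midpoint of YS ⇒ E = (1/2, 0)
Every point depending on F is an affine combination of F and λ-independent points, so each such coordinate is linear in λ; the λ² term in each signed area is a multiple of (Z−Y)×(Z−Y) = 0, so 2·[SFY] and 2·[FEQ] are each linear in λ. Evaluating at λ=0 and λ=1:
  2·[SFY] = λ,   2·[FEQ] = -3/2·λ − 1/2
So [SFY]:[FEQ] = (λ) / (-3/2·λ − 1/2). Setting this equal to -8/21:
  λ = -8/21·(-3/2·λ − 1/2)  ⇒  λ = 4/9
Then r = λ/(1−λ) = (4/9)/(5/9) = 4/5. Check: with r = 4/5, F = (17/9, -4/9) and [SFY]:[FEQ] = -8/21 as required.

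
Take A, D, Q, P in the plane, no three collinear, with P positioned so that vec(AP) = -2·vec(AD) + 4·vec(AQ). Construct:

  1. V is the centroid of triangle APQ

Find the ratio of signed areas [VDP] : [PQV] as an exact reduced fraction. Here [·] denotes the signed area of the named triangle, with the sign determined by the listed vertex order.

Set A = (0, 0), D = (1, 0), Q = (0, 1), P = (-2, 4); any affine frame gives the same invariant.
1. V is the centroid of triangle APQ ⇒ V = (-2/3, 5/3)
2·[VDP] = 5/3, 2·[PQV] = -2/3
[VDP]:[PQV] = 5/3:-2/3 = -5/2

[VDP]:[PQV] = -5/2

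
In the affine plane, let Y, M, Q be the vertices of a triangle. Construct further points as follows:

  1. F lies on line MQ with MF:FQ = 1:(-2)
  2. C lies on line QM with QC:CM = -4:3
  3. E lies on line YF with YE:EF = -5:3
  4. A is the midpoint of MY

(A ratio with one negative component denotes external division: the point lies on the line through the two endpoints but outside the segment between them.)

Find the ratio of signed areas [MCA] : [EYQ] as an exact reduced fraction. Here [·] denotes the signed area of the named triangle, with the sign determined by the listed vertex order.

[MCA]:[EYQ] = 3/10

Choose coordinates Y = (0, 0), M = (1, 0), Q = (0, 1).
1. F lies on line MQ with MF:FQ = 1:(-2) ⇒ F = (2, -1)
2. C lies on line QM with QC:CM = -4:3 ⇒ C = (4, -3)
3. E lies on line YF with YE:EF = -5:3 ⇒ E = (5, -5/2)
4. A is the midpoint of MY ⇒ A = (1/2, 0)
2·[MCA] = -3/2, 2·[EYQ] = -5
[MCA]:[EYQ] = -3/2:-5 = 3/10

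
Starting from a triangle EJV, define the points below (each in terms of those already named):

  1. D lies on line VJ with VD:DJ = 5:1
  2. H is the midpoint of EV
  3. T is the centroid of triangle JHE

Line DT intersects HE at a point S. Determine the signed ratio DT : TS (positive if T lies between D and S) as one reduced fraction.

Assign E = (0, 0), J = (1, 0), V = (0, 1) — the answer is frame-independent, so this choice is without loss of generality.
1. D lies on line VJ with VD:DJ = 5:1 ⇒ D = (5/6, 1/6)
2. H is the midpoint of EV ⇒ H = (0, 1/2)
3. T is the centroid of triangle JHE ⇒ T = (1/3, 1/6)
line DT meets HE at S = (0, 1/6)
T = D + t·(S−D) with t = 3/5, so DT:TS = 3/5:2/5

DT:TS = 3/2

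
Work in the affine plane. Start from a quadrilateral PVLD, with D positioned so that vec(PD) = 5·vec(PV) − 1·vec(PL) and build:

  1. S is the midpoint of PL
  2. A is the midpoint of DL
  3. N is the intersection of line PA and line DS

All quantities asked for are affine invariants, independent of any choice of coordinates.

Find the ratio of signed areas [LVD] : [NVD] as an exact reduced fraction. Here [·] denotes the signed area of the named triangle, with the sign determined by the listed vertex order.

Choose coordinates P = (0, 0), V = (1, 0), L = (0, 1), D = (5, -1).
1. S is the midpoint of PL ⇒ S = (0, 1/2)
2. A is the midpoint of DL ⇒ A = (5/2, 0)
3. N is the intersection of line PA and line DS ⇒ N = (5/3, 0)
2·[LVD] = 3, 2·[NVD] = 2/3
[LVD]:[NVD] = 3:2/3 = 9/2

[LVD]:[NVD] = 9/2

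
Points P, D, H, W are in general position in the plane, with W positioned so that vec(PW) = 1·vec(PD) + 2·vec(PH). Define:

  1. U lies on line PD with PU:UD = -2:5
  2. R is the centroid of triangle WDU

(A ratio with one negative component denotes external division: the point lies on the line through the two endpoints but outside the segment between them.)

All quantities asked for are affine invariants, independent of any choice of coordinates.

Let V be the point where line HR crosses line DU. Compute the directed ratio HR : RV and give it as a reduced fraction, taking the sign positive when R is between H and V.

Work in coordinates with P = (0, 0), D = (1, 0), H = (0, 1), W = (1, 2).
1. U lies on line PD with PU:UD = -2:5 ⇒ U = (-2/3, 0)
2. R is the centroid of triangle WDU ⇒ R = (4/9, 2/3)
line HR meets DU at V = (4/3, 0)
R = H + t·(V−H) with t = 1/3, so HR:RV = 1/3:2/3

HR:RV = 1/2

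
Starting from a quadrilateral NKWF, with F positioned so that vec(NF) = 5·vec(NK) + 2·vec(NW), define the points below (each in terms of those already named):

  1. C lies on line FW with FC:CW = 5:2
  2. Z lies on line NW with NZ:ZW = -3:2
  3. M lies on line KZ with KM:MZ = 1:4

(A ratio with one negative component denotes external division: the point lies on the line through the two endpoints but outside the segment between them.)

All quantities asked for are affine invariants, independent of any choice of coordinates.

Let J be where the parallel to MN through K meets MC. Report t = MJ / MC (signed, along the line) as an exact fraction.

t = -7/2

Set N = (0, 0), K = (1, 0), W = (0, 1), F = (5, 2); any affine frame gives the same invariant.
1. C lies on line FW with FC:CW = 5:2 ⇒ C = (10/7, 9/7)
2. Z lies on line NW with NZ:ZW = -3:2 ⇒ Z = (0, 3)
3. M lies on line KZ with KM:MZ = 1:4 ⇒ M = (4/5, 3/5)
through K parallel to MN: direction (-4/5, -3/5); meets MC at J = (-7/5, -9/5)
J = M + t·(C−M) with t = -7/2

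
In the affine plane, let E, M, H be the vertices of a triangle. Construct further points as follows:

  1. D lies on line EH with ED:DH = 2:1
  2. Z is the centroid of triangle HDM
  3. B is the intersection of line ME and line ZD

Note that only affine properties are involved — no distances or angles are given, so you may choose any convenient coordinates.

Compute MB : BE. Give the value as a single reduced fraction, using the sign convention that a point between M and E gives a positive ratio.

Set E = (0, 0), M = (1, 0), H = (0, 1); any affine frame gives the same invariant.
1. D lies on line EH with ED:DH = 2:1 ⇒ D = (0, 2/3)
2. Z is the centroid of triangle HDM ⇒ Z = (1/3, 5/9)
3. B is the intersection of line ME and line ZD ⇒ B = (2, 0)
B = M + t·(E−M) with t = -1, so MB:BE = t:(1−t) = -1:2

MB:BE = -1/2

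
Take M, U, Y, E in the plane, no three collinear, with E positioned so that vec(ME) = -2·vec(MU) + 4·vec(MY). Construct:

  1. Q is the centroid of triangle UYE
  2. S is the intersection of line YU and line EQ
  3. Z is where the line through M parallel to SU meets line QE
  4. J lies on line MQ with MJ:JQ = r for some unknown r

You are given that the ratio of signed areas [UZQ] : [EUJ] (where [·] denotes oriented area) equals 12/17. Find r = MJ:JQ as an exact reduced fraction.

r = 5

Work in coordinates with M = (0, 0), U = (1, 0), Y = (0, 1), E = (-2, 4).
1. Q is the centroid of triangle UYE ⇒ Q = (-1/3, 5/3)
2. S is the intersection of line YU and line EQ ⇒ S = (1/2, 1/2)
3. Z is where the line through M parallel to SU meets line QE ⇒ Z = (3, -3)
4. With MJ:JQ = r, write λ = r/(r+1) so J = M + λ·(Q−M); J is affine-linear in λ
Every point depending on J is an affine combination of J and λ-independent points, so each such coordinate is linear in λ; the λ² term in each signed area is a multiple of (Q−M)×(Q−M) = 0, so 2·[UZQ] and 2·[EUJ] are each linear in λ. Evaluating at λ=0 and λ=1:
  2·[UZQ] = -2/3,   2·[EUJ] = 11/3·λ − 4
So [UZQ]:[EUJ] = (-2/3) / (11/3·λ − 4). Setting this equal to 12/17:
  -2/3 = 12/17·(11/3·λ − 4)  ⇒  λ = 5/6
Then r = λ/(1−λ) = (5/6)/(1/6) = 5. Check: with r = 5, J = (-5/18, 25/18) and [UZQ]:[EUJ] = 12/17 as required.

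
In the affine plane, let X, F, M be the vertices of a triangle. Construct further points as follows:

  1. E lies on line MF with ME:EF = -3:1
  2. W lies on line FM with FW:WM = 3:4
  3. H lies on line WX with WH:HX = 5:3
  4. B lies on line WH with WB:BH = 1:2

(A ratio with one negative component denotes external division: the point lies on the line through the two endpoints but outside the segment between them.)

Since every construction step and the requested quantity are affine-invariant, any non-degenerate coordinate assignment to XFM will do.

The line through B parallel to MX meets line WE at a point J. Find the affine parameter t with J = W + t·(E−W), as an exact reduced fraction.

t = -5/39

Set X = (0, 0), F = (1, 0), M = (0, 1); any affine frame gives the same invariant.
1. E lies on line MF with ME:EF = -3:1 ⇒ E = (3/2, -1/2)
2. W lies on line FM with FW:WM = 3:4 ⇒ W = (4/7, 3/7)
3. H lies on line WX with WH:HX = 5:3 ⇒ H = (3/14, 9/56)
4. B lies on line WH with WB:BH = 1:2 ⇒ B = (19/42, 19/56)
through B parallel to MX: direction (0, -1); meets WE at J = (19/42, 23/42)
J = W + t·(E−W) with t = -5/39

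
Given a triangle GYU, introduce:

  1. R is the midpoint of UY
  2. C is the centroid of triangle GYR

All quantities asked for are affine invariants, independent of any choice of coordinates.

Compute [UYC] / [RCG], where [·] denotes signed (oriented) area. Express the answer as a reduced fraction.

[UYC]:[RCG] = 2

Work in coordinates with G = (0, 0), Y = (1, 0), U = (0, 1).
1. R is the midpoint of UY ⇒ R = (1/2, 1/2)
2. C is the centroid of triangle GYR ⇒ C = (1/2, 1/6)
2·[UYC] = -1/3, 2·[RCG] = -1/6
[UYC]:[RCG] = -1/3:-1/6 = 2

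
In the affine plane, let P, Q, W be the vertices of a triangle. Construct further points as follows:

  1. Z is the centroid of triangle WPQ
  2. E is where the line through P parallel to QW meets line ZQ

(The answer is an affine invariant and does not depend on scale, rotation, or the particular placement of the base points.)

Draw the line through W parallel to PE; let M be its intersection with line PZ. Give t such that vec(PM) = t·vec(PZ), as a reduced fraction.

t = 3/2

Work in coordinates with P = (0, 0), Q = (1, 0), W = (0, 1).
1. Z is the centroid of triangle WPQ ⇒ Z = (1/3, 1/3)
2. E is where the line through P parallel to QW meets line ZQ ⇒ E = (-1, 1)
through W parallel to PE: direction (-1, 1); meets PZ at M = (1/2, 1/2)
M = P + t·(Z−P) with t = 3/2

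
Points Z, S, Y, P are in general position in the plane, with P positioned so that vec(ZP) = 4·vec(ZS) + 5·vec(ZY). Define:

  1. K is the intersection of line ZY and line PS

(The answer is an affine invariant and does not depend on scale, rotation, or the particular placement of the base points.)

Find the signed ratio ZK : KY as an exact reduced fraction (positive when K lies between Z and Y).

Assign Z = (0, 0), S = (1, 0), Y = (0, 1), P = (4, 5) — the answer is frame-independent, so this choice is without loss of generality.
1. K is the intersection of line ZY and line PS ⇒ K = (0, -5/3)
K = Z + t·(Y−Z) with t = -5/3, so ZK:KY = t:(1−t) = -5/3:8/3

ZK:KY = -5/8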